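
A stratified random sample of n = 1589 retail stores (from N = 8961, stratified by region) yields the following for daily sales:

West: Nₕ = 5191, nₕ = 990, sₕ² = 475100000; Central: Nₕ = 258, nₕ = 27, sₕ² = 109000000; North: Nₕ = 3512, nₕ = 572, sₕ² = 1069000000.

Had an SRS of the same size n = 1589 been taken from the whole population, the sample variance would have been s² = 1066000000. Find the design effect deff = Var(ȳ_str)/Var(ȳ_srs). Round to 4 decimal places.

Var(ȳ_str) = Σ Wₕ²(1−fₕ)sₕ²/nₕ with Wₕ = Nₕ/8961:
  West: (5191/8961)²·(1−990/5191)·475100000/990 = 130328.86
  Central: (258/8961)²·(1−27/258)·109000000/27 = 2996.2736
  North: (3512/8961)²·(1−572/3512)·1069000000/572 = 240309.29
  → Var(ȳ_str) = 373634.42.
Var(ȳ_srs) = (1 − 1589/8961)·1066000000/1589 = 551902.24.
deff = 373634.42 / 551902.24 = 0.6770.

0.6770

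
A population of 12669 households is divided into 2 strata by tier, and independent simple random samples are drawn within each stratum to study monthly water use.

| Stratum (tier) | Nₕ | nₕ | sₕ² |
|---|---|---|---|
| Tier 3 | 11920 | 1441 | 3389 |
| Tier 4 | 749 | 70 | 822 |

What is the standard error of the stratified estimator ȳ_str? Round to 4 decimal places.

1.3666

Var(ȳ_str) = Σₕ Wₕ²(1 − fₕ)sₕ²/nₕ with Wₕ = Nₕ/N, N = 12669.
Tier 3: Wₕ = 0.94087931; term = 0.94087931²·(1 − 0.12088926)·3389/1441 = 1.8302862.
Tier 4: Wₕ = 0.05912069; term = 0.05912069²·(1 − 0.09345794)·822/70 = 0.037208374.
Sum = 1.8674946.
SE = √(1.8674946) = 1.3666.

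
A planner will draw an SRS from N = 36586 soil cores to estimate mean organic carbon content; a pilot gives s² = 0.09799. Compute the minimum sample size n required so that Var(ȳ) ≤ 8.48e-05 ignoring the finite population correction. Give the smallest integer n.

1156

Without fpc, n₀ = s²/D = 0.09799/8.48e-05 = 1155.5425.
Rounding up, n = 1156.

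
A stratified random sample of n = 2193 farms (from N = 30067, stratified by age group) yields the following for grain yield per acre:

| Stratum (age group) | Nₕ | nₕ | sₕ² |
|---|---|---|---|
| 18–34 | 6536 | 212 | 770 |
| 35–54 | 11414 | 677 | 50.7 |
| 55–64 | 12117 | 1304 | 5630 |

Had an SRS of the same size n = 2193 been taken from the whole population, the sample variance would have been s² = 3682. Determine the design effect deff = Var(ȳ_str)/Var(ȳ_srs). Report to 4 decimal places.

0.5152

Var(ȳ_str) = Σ Wₕ²(1−fₕ)sₕ²/nₕ with Wₕ = Nₕ/30067:
  18–34: (6536/30067)²·(1−212/6536)·770/212 = 0.16606518
  35–54: (11414/30067)²·(1−677/11414)·50.7/677 = 0.010152194
  55–64: (12117/30067)²·(1−1304/12117)·5630/1304 = 0.62573712
  → Var(ȳ_str) = 0.80195449.
Var(ȳ_srs) = (1 − 2193/30067)·3682/2193 = 1.5565187.
deff = 0.80195449 / 1.5565187 = 0.5152.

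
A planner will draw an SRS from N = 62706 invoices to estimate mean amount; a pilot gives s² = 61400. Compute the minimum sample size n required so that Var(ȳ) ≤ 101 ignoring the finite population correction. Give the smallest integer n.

608

Without fpc, n₀ = s²/D = 61400/101 = 607.9208.
Rounding up, n = 608.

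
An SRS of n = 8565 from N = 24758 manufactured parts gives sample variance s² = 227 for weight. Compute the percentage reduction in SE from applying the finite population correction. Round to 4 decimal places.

19.1266

f = n/N = 8565/24758 = 0.34594878.
SE_no-fpc = √(s²/n) = 0.16279807; SE_fpc = √((1−f)s²/n) = 0.13166039.
Ratio = √(1−f) = 0.80873433. Reduction = 100·(1 − 0.80873433) = 19.1266%.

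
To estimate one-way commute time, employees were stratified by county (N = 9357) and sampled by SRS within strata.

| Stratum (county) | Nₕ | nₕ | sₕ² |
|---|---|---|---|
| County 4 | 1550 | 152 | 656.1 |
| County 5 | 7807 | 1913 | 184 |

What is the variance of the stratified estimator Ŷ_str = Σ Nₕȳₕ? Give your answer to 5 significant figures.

1.3779 × 10^7

Var(Ŷ_str) = Σₕ Nₕ²(1 − fₕ)sₕ²/nₕ.
County 4: 1550²·(1 − 152/1550)·656.1/152 = 9.3533098 × 10^6.
County 5: 7807²·(1 − 1913/7807)·184/1913 = 4.4258548 × 10^6.
Sum = 1.3779165 × 10^7.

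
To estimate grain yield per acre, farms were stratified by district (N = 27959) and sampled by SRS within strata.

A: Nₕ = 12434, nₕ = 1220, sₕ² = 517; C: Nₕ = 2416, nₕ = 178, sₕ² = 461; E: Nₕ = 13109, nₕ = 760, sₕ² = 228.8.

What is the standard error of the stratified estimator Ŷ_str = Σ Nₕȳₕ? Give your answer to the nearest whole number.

11038

Var(Ŷ_str) = Σₕ Nₕ²(1 − fₕ)sₕ²/nₕ.
A: 12434²·(1 − 1220/12434)·517/1220 = 5.9088386 × 10^7.
C: 2416²·(1 − 178/2416)·461/178 = 1.4003543 × 10^7.
E: 13109²·(1 − 760/13109)·228.8/760 = 4.8735316 × 10^7.
Sum = 1.2182725 × 10^8.
SE = √(1.2182725 × 10^8) = 11038.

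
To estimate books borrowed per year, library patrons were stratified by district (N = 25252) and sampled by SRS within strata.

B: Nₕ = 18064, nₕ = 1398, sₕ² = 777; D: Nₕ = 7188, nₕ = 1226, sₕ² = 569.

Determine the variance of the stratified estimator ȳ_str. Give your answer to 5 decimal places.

0.29359

Var(ȳ_str) = Σₕ Wₕ²(1 − fₕ)sₕ²/nₕ with Wₕ = Nₕ/N, N = 25252.
B: Wₕ = 0.71534928; term = 0.71534928²·(1 − 0.07739150)·777/1398 = 0.26240227.
D: Wₕ = 0.28465072; term = 0.28465072²·(1 − 0.17056205)·569/1226 = 0.03119107.
Sum = 0.29359334.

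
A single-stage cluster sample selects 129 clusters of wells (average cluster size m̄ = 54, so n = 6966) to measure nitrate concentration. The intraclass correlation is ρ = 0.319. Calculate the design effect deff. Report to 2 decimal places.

deff = 1 + (54 − 1)·0.319 = 1 + 16.907 = 17.907.

17.91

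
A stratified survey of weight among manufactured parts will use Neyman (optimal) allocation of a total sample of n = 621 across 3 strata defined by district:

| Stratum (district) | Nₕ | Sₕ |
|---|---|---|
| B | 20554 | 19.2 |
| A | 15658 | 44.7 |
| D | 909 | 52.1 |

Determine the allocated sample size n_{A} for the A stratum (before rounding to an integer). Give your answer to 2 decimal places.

Neyman allocation: nₕ = n·NₕSₕ / Σⱼ NⱼSⱼ.
Σ NⱼSⱼ = 20554·19.2 + 15658·44.7 + 909·52.1 = 1.1419083 × 10^6.
n_{A} = 621·15658·44.7 / (1.1419083 × 10^6) = 380.63.

380.63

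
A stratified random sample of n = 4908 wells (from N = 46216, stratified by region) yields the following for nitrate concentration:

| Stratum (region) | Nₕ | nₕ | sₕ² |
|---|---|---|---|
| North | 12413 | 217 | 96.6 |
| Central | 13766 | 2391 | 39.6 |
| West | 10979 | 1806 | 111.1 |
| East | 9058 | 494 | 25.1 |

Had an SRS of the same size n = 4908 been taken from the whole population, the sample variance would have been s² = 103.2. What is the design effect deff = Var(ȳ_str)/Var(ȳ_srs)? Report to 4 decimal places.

1.9960

Var(ȳ_str) = Σ Wₕ²(1−fₕ)sₕ²/nₕ with Wₕ = Nₕ/46216:
  North: (12413/46216)²·(1−217/12413)·96.6/217 = 0.031551997
  Central: (13766/46216)²·(1−2391/13766)·39.6/2391 = 0.0012141996
  West: (10979/46216)²·(1−1806/10979)·111.1/1806 = 0.0029005862
  East: (9058/46216)²·(1−494/9058)·25.1/494 = 0.0018453172
  → Var(ȳ_str) = 0.0375121.
Var(ȳ_srs) = (1 − 4908/46216)·103.2/4908 = 0.018793902.
deff = 0.0375121 / 0.018793902 = 1.9960.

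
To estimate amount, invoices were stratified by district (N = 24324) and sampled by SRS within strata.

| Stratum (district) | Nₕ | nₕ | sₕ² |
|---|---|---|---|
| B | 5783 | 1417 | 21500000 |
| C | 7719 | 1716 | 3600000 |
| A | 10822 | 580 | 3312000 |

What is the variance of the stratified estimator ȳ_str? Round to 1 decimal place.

Var(ȳ_str) = Σₕ Wₕ²(1 − fₕ)sₕ²/nₕ with Wₕ = Nₕ/N, N = 24324.
B: Wₕ = 0.23774873; term = 0.23774873²·(1 − 0.24502853)·21500000/1417 = 647.4937.
C: Wₕ = 0.31734090; term = 0.31734090²·(1 − 0.22230859)·3600000/1716 = 164.30267.
A: Wₕ = 0.44491038; term = 0.44491038²·(1 − 0.05359453)·3312000/580 = 1069.7558.
Sum = 1881.5522.

1881.6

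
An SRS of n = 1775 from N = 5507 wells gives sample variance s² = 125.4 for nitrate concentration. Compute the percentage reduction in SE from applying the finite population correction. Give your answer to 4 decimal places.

f = n/N = 1775/5507 = 0.32231705.
SE_no-fpc = √(s²/n) = 0.2657967; SE_fpc = √((1−f)s²/n) = 0.21880783.
Ratio = √(1−f) = 0.82321501. Reduction = 100·(1 − 0.82321501) = 17.6785%.

17.6785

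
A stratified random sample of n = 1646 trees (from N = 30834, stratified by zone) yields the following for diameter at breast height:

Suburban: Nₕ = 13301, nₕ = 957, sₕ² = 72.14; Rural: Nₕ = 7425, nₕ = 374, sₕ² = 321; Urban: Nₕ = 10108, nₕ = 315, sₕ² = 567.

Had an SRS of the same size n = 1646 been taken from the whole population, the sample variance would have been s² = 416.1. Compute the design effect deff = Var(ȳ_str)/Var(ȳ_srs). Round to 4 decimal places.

Var(ȳ_str) = Σ Wₕ²(1−fₕ)sₕ²/nₕ with Wₕ = Nₕ/30834:
  Suburban: (13301/30834)²·(1−957/13301)·72.14/957 = 0.013018012
  Rural: (7425/30834)²·(1−374/7425)·321/374 = 0.047262954
  Urban: (10108/30834)²·(1−315/10108)·567/315 = 0.18741043
  → Var(ȳ_str) = 0.2476914.
Var(ȳ_srs) = (1 − 1646/30834)·416.1/1646 = 0.23929981.
deff = 0.2476914 / 0.23929981 = 1.0351.

1.0351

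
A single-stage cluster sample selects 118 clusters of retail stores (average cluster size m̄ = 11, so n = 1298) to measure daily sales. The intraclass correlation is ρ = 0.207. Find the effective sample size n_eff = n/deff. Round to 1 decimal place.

deff = 1 + (11 − 1)·0.207 = 1 + 2.07 = 3.07.
n_eff = 1298 / 3.07 = 422.8.

422.8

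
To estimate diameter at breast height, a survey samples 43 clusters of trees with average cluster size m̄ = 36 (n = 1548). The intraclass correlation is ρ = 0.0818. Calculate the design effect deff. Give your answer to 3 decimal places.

deff = 1 + (36 − 1)·0.0818 = 1 + 2.863 = 3.863.

3.863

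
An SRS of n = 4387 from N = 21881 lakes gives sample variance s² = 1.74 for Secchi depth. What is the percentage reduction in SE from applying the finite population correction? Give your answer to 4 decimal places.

10.5849

f = n/N = 4387/21881 = 0.20049358.
SE_no-fpc = √(s²/n) = 0.019915481; SE_fpc = √((1−f)s²/n) = 0.017807452.
Ratio = √(1−f) = 0.89415123. Reduction = 100·(1 − 0.89415123) = 10.5849%.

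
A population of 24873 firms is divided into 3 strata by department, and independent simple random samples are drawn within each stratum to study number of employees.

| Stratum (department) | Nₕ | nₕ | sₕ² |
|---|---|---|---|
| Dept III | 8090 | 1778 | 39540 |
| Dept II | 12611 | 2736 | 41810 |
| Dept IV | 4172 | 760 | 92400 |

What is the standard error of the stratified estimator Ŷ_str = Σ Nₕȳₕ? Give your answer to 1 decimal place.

Var(Ŷ_str) = Σₕ Nₕ²(1 − fₕ)sₕ²/nₕ.
Dept III: 8090²·(1 − 1778/8090)·39540/1778 = 1.135587 × 10^9.
Dept II: 12611²·(1 − 2736/12611)·41810/2736 = 1.9030522 × 10^9.
Dept IV: 4172²·(1 − 760/4172)·92400/760 = 1.7306598 × 10^9.
Sum = 4.769299 × 10^9.
SE = √(4.769299 × 10^9) = 69060.1.

69060.1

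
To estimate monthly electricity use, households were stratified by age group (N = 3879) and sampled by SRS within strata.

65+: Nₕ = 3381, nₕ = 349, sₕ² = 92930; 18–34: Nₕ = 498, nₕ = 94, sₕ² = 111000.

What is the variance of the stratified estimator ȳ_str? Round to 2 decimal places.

197.20

Var(ȳ_str) = Σₕ Wₕ²(1 − fₕ)sₕ²/nₕ with Wₕ = Nₕ/N, N = 3879.
65+: Wₕ = 0.87161640; term = 0.87161640²·(1 − 0.10322390)·92930/349 = 181.41171.
18–34: Wₕ = 0.12838360; term = 0.12838360²·(1 − 0.18875502)·111000/94 = 15.789424.
Sum = 197.20113.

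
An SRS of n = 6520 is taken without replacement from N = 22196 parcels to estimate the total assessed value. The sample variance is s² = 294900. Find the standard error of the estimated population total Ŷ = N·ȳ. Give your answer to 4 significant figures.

Var(Ŷ) = N²·Var(ȳ) = N²·(1 − n/N)·s²/n.
f = 6520/22196 = 0.29374662; Var(ȳ) = 0.70625338·294900/6520 = 31.943884.
Var(Ŷ) = 22196² · 31.943884 = 1.5737551 × 10^10.
SE(Ŷ) = √(1.5737551 × 10^10) = 125400.

125400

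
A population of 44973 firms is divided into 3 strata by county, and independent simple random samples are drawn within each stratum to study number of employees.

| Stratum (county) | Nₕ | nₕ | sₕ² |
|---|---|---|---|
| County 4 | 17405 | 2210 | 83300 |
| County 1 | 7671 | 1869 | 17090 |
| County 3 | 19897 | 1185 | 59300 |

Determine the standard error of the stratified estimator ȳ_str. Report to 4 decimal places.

3.7870

Var(ȳ_str) = Σₕ Wₕ²(1 − fₕ)sₕ²/nₕ with Wₕ = Nₕ/N, N = 44973.
County 4: Wₕ = 0.38700998; term = 0.38700998²·(1 − 0.12697501)·83300/2210 = 4.9286019.
County 1: Wₕ = 0.17056901; term = 0.17056901²·(1 − 0.24364490)·17090/1869 = 0.20121426.
County 3: Wₕ = 0.44242101; term = 0.44242101²·(1 − 0.05955672)·59300/1185 = 9.2117138.
Sum = 14.34153.
SE = √(14.34153) = 3.7870.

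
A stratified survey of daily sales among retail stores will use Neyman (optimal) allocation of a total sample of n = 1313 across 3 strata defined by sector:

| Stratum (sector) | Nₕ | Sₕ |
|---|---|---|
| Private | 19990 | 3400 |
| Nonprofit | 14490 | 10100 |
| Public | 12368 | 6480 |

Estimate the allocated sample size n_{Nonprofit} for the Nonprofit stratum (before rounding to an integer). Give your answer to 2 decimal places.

Neyman allocation: nₕ = n·NₕSₕ / Σⱼ NⱼSⱼ.
Σ NⱼSⱼ = 19990·3400 + 14490·10100 + 12368·6480 = 2.9445964 × 10^8.
n_{Nonprofit} = 1313·14490·10100 / (2.9445964 × 10^8) = 652.57.

652.57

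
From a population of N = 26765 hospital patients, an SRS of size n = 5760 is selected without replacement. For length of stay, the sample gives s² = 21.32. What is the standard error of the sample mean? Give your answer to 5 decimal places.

0.05390

Under SRS without replacement, Var(ȳ) = (1 − f)·s²/n with f = n/N = 5760/26765 = 0.21520643.
Var(ȳ) = (1 − 0.21520643)·21.32/5760 = 0.78479357·0.0037013889 = 0.0029048262.
SE(ȳ) = √(0.0029048262) = 0.05390.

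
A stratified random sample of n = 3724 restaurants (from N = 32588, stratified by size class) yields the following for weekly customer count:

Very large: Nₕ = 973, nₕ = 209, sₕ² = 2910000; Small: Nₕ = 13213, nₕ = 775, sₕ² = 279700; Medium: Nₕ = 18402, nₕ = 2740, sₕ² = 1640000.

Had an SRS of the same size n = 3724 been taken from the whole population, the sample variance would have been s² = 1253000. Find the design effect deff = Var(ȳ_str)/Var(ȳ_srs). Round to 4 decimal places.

Var(ȳ_str) = Σ Wₕ²(1−fₕ)sₕ²/nₕ with Wₕ = Nₕ/32588:
  Very large: (973/32588)²·(1−209/973)·2910000/209 = 9.7462486
  Small: (13213/32588)²·(1−775/13213)·279700/775 = 55.850535
  Medium: (18402/32588)²·(1−2740/18402)·1640000/2740 = 162.43893
  → Var(ȳ_str) = 228.03571.
Var(ȳ_srs) = (1 − 3724/32588)·1253000/3724 = 298.01643.
deff = 228.03571 / 298.01643 = 0.7652.

0.7652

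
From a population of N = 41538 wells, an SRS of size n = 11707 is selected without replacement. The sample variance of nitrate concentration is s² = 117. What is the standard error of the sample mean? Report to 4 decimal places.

Under SRS without replacement, Var(ȳ) = (1 − f)·s²/n with f = n/N = 11707/41538 = 0.28183832.
Var(ȳ) = (1 − 0.28183832)·117/11707 = 0.71816168·0.0099940207 = 0.0071773227.
SE(ȳ) = √(0.0071773227) = 0.0847.

0.0847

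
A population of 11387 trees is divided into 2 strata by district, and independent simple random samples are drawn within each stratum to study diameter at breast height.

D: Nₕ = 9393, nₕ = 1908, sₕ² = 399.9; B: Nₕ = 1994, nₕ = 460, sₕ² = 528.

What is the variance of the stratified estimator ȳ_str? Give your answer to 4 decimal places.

Var(ȳ_str) = Σₕ Wₕ²(1 − fₕ)sₕ²/nₕ with Wₕ = Nₕ/N, N = 11387.
D: Wₕ = 0.82488803; term = 0.82488803²·(1 − 0.20312999)·399.9/1908 = 0.11364505.
B: Wₕ = 0.17511197; term = 0.17511197²·(1 − 0.23069208)·528/460 = 0.027077463.
Sum = 0.14072251.

0.1407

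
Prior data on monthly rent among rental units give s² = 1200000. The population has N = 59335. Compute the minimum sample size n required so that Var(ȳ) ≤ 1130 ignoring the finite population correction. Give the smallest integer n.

1062

Without fpc, n₀ = s²/D = 1200000/1130 = 1061.9469.
Rounding up, n = 1062.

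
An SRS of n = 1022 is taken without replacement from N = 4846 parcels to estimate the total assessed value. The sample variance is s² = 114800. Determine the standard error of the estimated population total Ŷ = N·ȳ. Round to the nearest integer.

45624

Var(Ŷ) = N²·Var(ȳ) = N²·(1 − n/N)·s²/n.
f = 1022/4846 = 0.21089558; Var(ȳ) = 0.78910442·114800/1022 = 88.639126.
Var(Ŷ) = 4846² · 88.639126 = 2.0815761 × 10^9.
SE(Ŷ) = √(2.0815761 × 10^9) = 45624.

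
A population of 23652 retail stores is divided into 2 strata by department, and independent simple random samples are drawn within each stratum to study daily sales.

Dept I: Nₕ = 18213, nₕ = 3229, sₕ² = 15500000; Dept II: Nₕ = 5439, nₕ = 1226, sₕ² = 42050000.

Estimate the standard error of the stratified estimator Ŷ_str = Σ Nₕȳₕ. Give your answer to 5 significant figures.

Var(Ŷ_str) = Σₕ Nₕ²(1 − fₕ)sₕ²/nₕ.
Dept I: 18213²·(1 − 3229/18213)·15500000/3229 = 1.3100049 × 10^12.
Dept II: 5439²·(1 − 1226/5439)·42050000/1226 = 7.8593395 × 10^11.
Sum = 2.0959389 × 10^12.
SE = √(2.0959389 × 10^12) = 1.4477 × 10^6.

1.4477 × 10^6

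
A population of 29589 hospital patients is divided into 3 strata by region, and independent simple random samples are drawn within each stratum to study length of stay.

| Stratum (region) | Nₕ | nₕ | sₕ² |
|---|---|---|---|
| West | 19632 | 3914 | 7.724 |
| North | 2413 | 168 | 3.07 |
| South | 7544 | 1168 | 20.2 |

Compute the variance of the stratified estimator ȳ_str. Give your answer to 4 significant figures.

0.001759

Var(ȳ_str) = Σₕ Wₕ²(1 − fₕ)sₕ²/nₕ with Wₕ = Nₕ/N, N = 29589.
West: Wₕ = 0.66348981; term = 0.66348981²·(1 − 0.19936838)·7.724/3914 = 6.9554094 × 10^-4.
North: Wₕ = 0.08155058; term = 0.08155058²·(1 − 0.06962288)·3.07/168 = 1.1306864 × 10^-4.
South: Wₕ = 0.25495961; term = 0.25495961²·(1 − 0.15482503)·20.2/1168 = 9.5016262 × 10^-4.
Sum = 0.0017587722.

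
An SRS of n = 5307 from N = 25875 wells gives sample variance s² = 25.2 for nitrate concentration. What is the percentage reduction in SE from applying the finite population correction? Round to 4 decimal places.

f = n/N = 5307/25875 = 0.20510145.
SE_no-fpc = √(s²/n) = 0.068908965; SE_fpc = √((1−f)s²/n) = 0.061437223.
Ratio = √(1−f) = 0.89157083. Reduction = 100·(1 − 0.89157083) = 10.8429%.

10.8429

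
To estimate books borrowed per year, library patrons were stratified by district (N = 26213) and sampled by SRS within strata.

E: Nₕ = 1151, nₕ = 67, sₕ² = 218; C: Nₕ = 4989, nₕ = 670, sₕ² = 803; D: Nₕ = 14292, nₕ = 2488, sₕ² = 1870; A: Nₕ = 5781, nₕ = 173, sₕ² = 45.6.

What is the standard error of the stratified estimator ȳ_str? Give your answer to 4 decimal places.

Var(ȳ_str) = Σₕ Wₕ²(1 − fₕ)sₕ²/nₕ with Wₕ = Nₕ/N, N = 26213.
E: Wₕ = 0.04390951; term = 0.04390951²·(1 − 0.05821025)·218/67 = 0.0059081681.
C: Wₕ = 0.19032541; term = 0.19032541²·(1 − 0.13429545)·803/670 = 0.037584086.
D: Wₕ = 0.54522565; term = 0.54522565²·(1 − 0.17408340)·1870/2488 = 0.18453552.
A: Wₕ = 0.22053943; term = 0.22053943²·(1 − 0.02992562)·45.6/173 = 0.012436445.
Sum = 0.24046422.
SE = √(0.24046422) = 0.4904.

0.4904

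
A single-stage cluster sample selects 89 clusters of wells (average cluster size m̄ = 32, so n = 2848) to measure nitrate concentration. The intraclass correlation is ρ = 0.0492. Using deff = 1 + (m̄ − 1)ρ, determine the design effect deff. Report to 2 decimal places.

deff = 1 + (32 − 1)·0.0492 = 1 + 1.5252 = 2.5252.

2.53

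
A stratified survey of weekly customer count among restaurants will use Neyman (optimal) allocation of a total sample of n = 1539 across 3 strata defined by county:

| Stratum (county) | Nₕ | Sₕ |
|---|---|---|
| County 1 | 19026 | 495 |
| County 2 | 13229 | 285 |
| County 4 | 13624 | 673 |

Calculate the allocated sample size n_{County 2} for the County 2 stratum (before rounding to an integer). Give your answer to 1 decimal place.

Neyman allocation: nₕ = n·NₕSₕ / Σⱼ NⱼSⱼ.
Σ NⱼSⱼ = 19026·495 + 13229·285 + 13624·673 = 2.2357087 × 10^7.
n_{County 2} = 1539·13229·285 / (2.2357087 × 10^7) = 259.5.

259.5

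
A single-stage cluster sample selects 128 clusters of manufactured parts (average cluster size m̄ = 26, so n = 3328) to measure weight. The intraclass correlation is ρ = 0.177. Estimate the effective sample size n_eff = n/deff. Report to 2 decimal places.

deff = 1 + (26 − 1)·0.177 = 1 + 4.425 = 5.425.
n_eff = 3328 / 5.425 = 613.46.

613.46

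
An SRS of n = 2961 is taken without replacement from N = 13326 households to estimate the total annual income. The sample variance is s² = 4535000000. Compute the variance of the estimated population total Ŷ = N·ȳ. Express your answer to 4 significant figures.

2.115 × 10^14

Var(Ŷ) = N²·Var(ȳ) = N²·(1 − n/N)·s²/n.
f = 2961/13326 = 0.22219721; Var(ȳ) = 0.77780279·4535000000/2961 = 1.191265 × 10^6.
Var(Ŷ) = 13326² · (1.191265 × 10^6) = 2.1154755 × 10^14.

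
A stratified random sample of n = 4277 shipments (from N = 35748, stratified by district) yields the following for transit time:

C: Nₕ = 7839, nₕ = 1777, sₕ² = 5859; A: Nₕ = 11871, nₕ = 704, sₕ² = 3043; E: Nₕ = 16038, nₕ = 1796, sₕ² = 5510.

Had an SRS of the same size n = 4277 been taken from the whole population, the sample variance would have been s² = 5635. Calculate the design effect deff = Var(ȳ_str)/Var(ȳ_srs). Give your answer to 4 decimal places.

Var(ȳ_str) = Σ Wₕ²(1−fₕ)sₕ²/nₕ with Wₕ = Nₕ/35748:
  C: (7839/35748)²·(1−1777/7839)·5859/1777 = 0.12260528
  A: (11871/35748)²·(1−704/11871)·3043/704 = 0.44838349
  E: (16038/35748)²·(1−1796/16038)·5510/1796 = 0.54835645
  → Var(ȳ_str) = 1.1193452.
Var(ȳ_srs) = (1 − 4277/35748)·5635/4277 = 1.1598811.
deff = 1.1193452 / 1.1598811 = 0.9651.

0.9651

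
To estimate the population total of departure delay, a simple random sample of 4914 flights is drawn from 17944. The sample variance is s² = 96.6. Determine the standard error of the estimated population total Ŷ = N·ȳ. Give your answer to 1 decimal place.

Var(Ŷ) = N²·Var(ȳ) = N²·(1 − n/N)·s²/n.
f = 4914/17944 = 0.27385198; Var(ȳ) = 0.72614802·96.6/4914 = 0.014274705.
Var(Ŷ) = 17944² · 0.014274705 = 4.5962714 × 10^6.
SE(Ŷ) = √(4.5962714 × 10^6) = 2143.9.

2143.9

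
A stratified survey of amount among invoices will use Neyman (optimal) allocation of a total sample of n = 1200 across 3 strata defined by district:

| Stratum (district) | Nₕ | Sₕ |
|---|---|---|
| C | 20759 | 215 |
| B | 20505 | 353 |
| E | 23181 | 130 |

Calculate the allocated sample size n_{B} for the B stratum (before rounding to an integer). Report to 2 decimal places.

590.28

Neyman allocation: nₕ = n·NₕSₕ / Σⱼ NⱼSⱼ.
Σ NⱼSⱼ = 20759·215 + 20505·353 + 23181·130 = 1.471498 × 10^7.
n_{B} = 1200·20505·353 / (1.471498 × 10^7) = 590.28.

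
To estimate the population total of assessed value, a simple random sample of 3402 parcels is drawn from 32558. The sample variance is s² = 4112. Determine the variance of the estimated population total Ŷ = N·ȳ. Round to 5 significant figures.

1.1474 × 10^9

Var(Ŷ) = N²·Var(ȳ) = N²·(1 − n/N)·s²/n.
f = 3402/32558 = 0.10449045; Var(ȳ) = 0.89550955·4112/3402 = 1.0824031.
Var(Ŷ) = 32558² · 1.0824031 = 1.1473726 × 10^9.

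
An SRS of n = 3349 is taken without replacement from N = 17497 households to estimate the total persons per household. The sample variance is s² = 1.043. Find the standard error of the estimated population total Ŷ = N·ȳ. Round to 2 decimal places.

Var(Ŷ) = N²·Var(ȳ) = N²·(1 − n/N)·s²/n.
f = 3349/17497 = 0.19140424; Var(ȳ) = 0.80859576·1.043/3349 = 2.5182603 × 10^-4.
Var(Ŷ) = 17497² · (2.5182603 × 10^-4) = 77095.282.
SE(Ŷ) = √(77095.282) = 277.66.

277.66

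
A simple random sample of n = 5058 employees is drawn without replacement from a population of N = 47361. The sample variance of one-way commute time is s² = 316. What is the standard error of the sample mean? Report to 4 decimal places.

0.2362

Under SRS without replacement, Var(ȳ) = (1 − f)·s²/n with f = n/N = 5058/47361 = 0.10679673.
Var(ȳ) = (1 − 0.10679673)·316/5058 = 0.89320327·0.062475287 = 0.05580313.
SE(ȳ) = √(0.05580313) = 0.2362.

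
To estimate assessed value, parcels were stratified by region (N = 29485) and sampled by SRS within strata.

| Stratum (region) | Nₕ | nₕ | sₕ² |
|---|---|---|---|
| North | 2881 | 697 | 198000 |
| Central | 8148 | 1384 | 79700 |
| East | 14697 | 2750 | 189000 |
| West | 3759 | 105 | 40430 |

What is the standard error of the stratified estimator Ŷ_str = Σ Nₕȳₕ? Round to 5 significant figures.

Var(Ŷ_str) = Σₕ Nₕ²(1 − fₕ)sₕ²/nₕ.
North: 2881²·(1 − 697/2881)·198000/697 = 1.787427 × 10^9.
Central: 8148²·(1 − 1384/8148)·79700/1384 = 3.1737802 × 10^9.
East: 14697²·(1 − 2750/14697)·189000/2750 = 1.2067482 × 10^10.
West: 3759²·(1 − 105/3759)·40430/105 = 5.2887777 × 10^9.
Sum = 2.2317467 × 10^10.
SE = √(2.2317467 × 10^10) = 149390.

149390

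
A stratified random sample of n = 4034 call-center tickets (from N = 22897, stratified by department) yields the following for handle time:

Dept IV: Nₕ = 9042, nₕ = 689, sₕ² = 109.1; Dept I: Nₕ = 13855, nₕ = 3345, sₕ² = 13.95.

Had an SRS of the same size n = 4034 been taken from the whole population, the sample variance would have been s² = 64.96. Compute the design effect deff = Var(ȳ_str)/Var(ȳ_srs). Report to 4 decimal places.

1.8069

Var(ȳ_str) = Σ Wₕ²(1−fₕ)sₕ²/nₕ with Wₕ = Nₕ/22897:
  Dept IV: (9042/22897)²·(1−689/9042)·109.1/689 = 0.022811579
  Dept I: (13855/22897)²·(1−3345/13855)·13.95/3345 = 0.0011583243
  → Var(ȳ_str) = 0.023969903.
Var(ȳ_srs) = (1 − 4034/22897)·64.96/4034 = 0.013266071.
deff = 0.023969903 / 0.013266071 = 1.8069.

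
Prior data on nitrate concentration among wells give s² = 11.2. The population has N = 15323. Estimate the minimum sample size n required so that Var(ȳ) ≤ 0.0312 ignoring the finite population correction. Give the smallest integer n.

Without fpc, n₀ = s²/D = 11.2/0.0312 = 358.9744.
Rounding up, n = 359.

359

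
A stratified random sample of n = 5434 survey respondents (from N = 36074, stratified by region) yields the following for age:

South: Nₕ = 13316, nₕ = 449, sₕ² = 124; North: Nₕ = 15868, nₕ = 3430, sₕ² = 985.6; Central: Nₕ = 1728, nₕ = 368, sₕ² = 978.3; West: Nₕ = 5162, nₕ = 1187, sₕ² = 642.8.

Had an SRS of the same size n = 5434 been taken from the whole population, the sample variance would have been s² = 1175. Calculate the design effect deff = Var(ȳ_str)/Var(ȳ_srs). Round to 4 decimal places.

0.5079

Var(ȳ_str) = Σ Wₕ²(1−fₕ)sₕ²/nₕ with Wₕ = Nₕ/36074:
  South: (13316/36074)²·(1−449/13316)·124/449 = 0.036361168
  North: (15868/36074)²·(1−3430/15868)·985.6/3430 = 0.04358035
  Central: (1728/36074)²·(1−368/1728)·978.3/368 = 0.0048008516
  West: (5162/36074)²·(1−1187/5162)·642.8/1187 = 0.0085386985
  → Var(ȳ_str) = 0.093281068.
Var(ȳ_srs) = (1 − 5434/36074)·1175/5434 = 0.1836592.
deff = 0.093281068 / 0.1836592 = 0.5079.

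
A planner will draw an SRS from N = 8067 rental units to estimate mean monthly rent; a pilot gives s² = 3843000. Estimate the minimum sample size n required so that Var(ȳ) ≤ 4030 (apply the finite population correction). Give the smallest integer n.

Without fpc, n₀ = s²/D = 3843000/4030 = 953.5980.
With fpc, (1 − n/N)·s²/n ≤ D requires n ≥ n₀/(1 + n₀/N) = 953.5980/(1 + 953.5980/8067) = 852.7899.
Rounding up, n = 853.

853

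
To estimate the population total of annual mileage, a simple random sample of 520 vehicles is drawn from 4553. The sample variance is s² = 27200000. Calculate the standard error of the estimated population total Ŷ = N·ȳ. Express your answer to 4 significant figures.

980000

Var(Ŷ) = N²·Var(ȳ) = N²·(1 − n/N)·s²/n.
f = 520/4553 = 0.11421041; Var(ȳ) = 0.88578959·27200000/520 = 46333.609.
Var(Ŷ) = 4553² · 46333.609 = 9.6048686 × 10^11.
SE(Ŷ) = √(9.6048686 × 10^11) = 980000.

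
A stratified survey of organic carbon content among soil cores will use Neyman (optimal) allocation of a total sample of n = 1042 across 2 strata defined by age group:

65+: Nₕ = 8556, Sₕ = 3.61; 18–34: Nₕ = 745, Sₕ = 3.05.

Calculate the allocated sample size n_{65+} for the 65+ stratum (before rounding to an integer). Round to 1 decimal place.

970.6

Neyman allocation: nₕ = n·NₕSₕ / Σⱼ NⱼSⱼ.
Σ NⱼSⱼ = 8556·3.61 + 745·3.05 = 33159.41.
n_{65+} = 1042·8556·3.61 / 33159.41 = 970.6.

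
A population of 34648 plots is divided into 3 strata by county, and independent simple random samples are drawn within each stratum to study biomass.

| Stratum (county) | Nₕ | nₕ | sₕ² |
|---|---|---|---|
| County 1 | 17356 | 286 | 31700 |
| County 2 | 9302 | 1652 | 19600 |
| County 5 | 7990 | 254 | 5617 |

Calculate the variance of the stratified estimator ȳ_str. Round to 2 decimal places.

Var(ȳ_str) = Σₕ Wₕ²(1 − fₕ)sₕ²/nₕ with Wₕ = Nₕ/N, N = 34648.
County 1: Wₕ = 0.50092357; term = 0.50092357²·(1 − 0.01647845)·31700/286 = 27.35395.
County 2: Wₕ = 0.26847148; term = 0.26847148²·(1 − 0.17759622)·19600/1652 = 0.70327869.
County 5: Wₕ = 0.23060494; term = 0.23060494²·(1 − 0.03178974)·5617/254 = 1.1386168.
Sum = 29.195845.

29.20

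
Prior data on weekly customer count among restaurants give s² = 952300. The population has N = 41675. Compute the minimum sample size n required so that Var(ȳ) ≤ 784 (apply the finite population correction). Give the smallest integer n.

Without fpc, n₀ = s²/D = 952300/784 = 1214.6684.
With fpc, (1 − n/N)·s²/n ≤ D requires n ≥ n₀/(1 + n₀/N) = 1214.6684/(1 + 1214.6684/41675) = 1180.2681.
Rounding up, n = 1181.

1181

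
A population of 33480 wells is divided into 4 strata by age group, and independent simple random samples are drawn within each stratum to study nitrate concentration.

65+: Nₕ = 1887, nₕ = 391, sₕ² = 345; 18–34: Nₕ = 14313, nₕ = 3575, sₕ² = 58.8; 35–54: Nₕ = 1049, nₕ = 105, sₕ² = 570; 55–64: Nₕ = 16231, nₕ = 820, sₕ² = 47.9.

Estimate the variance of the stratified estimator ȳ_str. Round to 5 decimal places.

0.02231

Var(ȳ_str) = Σₕ Wₕ²(1 − fₕ)sₕ²/nₕ with Wₕ = Nₕ/N, N = 33480.
65+: Wₕ = 0.05636201; term = 0.05636201²·(1 − 0.20720721)·345/391 = 0.002222158.
18–34: Wₕ = 0.42750896; term = 0.42750896²·(1 − 0.24977293)·58.8/3575 = 0.0022551968.
35–54: Wₕ = 0.03133214; term = 0.03133214²·(1 − 0.10009533)·570/105 = 0.0047958119.
55–64: Wₕ = 0.48479689; term = 0.48479689²·(1 − 0.05052061)·47.9/820 = 0.013035475.
Sum = 0.022308642.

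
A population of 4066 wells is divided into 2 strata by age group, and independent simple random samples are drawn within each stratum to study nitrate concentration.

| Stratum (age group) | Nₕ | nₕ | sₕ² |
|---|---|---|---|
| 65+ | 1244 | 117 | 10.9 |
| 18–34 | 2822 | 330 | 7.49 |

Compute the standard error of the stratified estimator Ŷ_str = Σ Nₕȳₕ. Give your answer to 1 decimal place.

538.7

Var(Ŷ_str) = Σₕ Nₕ²(1 − fₕ)sₕ²/nₕ.
65+: 1244²·(1 − 117/1244)·10.9/117 = 130612.56.
18–34: 2822²·(1 − 330/2822)·7.49/330 = 159614.71.
Sum = 290227.27.
SE = √(290227.27) = 538.7.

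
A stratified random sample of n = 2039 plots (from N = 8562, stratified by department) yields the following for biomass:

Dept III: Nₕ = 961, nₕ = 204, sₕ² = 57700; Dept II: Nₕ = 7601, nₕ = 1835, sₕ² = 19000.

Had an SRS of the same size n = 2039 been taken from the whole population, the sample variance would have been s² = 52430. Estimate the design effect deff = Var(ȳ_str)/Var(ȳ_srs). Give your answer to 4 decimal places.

Var(ȳ_str) = Σ Wₕ²(1−fₕ)sₕ²/nₕ with Wₕ = Nₕ/8562:
  Dept III: (961/8562)²·(1−204/961)·57700/204 = 2.8068194
  Dept II: (7601/8562)²·(1−1835/7601)·19000/1835 = 6.1903108
  → Var(ȳ_str) = 8.9971302.
Var(ȳ_srs) = (1 − 2039/8562)·52430/2039 = 19.590016.
deff = 8.9971302 / 19.590016 = 0.4593.

0.4593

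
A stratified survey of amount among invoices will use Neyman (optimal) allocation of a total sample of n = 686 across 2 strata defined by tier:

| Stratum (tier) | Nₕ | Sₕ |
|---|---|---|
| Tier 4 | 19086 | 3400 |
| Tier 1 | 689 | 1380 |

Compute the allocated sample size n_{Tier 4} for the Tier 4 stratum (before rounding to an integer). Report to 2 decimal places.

Neyman allocation: nₕ = n·NₕSₕ / Σⱼ NⱼSⱼ.
Σ NⱼSⱼ = 19086·3400 + 689·1380 = 6.584322 × 10^7.
n_{Tier 4} = 686·19086·3400 / (6.584322 × 10^7) = 676.09.

676.09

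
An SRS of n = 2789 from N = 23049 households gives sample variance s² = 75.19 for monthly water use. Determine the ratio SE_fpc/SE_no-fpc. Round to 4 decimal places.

0.9375

f = n/N = 2789/23049 = 0.12100308.
SE_no-fpc = √(s²/n) = 0.16419343; SE_fpc = √((1−f)s²/n) = 0.15393928.
Ratio = √(1−f) = 0.93754836.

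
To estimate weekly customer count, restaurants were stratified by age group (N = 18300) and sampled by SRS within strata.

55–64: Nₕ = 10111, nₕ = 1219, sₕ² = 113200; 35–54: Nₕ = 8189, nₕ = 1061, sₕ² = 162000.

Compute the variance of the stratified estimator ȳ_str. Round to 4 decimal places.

Var(ȳ_str) = Σₕ Wₕ²(1 − fₕ)sₕ²/nₕ with Wₕ = Nₕ/N, N = 18300.
55–64: Wₕ = 0.55251366; term = 0.55251366²·(1 − 0.12056176)·113200/1219 = 24.930679.
35–54: Wₕ = 0.44748634; term = 0.44748634²·(1 − 0.12956405)·162000/1061 = 26.613134.
Sum = 51.543813.

51.5438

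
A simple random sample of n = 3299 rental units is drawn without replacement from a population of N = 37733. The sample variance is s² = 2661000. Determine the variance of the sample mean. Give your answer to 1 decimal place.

736.1

Under SRS without replacement, Var(ȳ) = (1 − f)·s²/n with f = n/N = 3299/37733 = 0.08743010.
Var(ȳ) = (1 − 0.08743010)·2661000/3299 = 0.91256990·806.60806 = 736.08624.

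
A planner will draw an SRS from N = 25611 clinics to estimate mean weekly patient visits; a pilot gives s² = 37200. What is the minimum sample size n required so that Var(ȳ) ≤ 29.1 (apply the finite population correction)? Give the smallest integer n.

Without fpc, n₀ = s²/D = 37200/29.1 = 1278.3505.
With fpc, (1 − n/N)·s²/n ≤ D requires n ≥ n₀/(1 + n₀/N) = 1278.3505/(1 + 1278.3505/25611) = 1217.5763.
Rounding up, n = 1218.

1218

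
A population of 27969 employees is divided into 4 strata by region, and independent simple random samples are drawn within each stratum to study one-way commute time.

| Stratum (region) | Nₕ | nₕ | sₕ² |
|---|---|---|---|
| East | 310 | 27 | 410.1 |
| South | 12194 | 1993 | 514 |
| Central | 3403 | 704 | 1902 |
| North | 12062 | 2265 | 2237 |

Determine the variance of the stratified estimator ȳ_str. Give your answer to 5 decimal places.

Var(ȳ_str) = Σₕ Wₕ²(1 − fₕ)sₕ²/nₕ with Wₕ = Nₕ/N, N = 27969.
East: Wₕ = 0.01108370; term = 0.01108370²·(1 − 0.08709677)·410.1/27 = 0.0017034142.
South: Wₕ = 0.43598270; term = 0.43598270²·(1 − 0.16344104)·514/1993 = 0.041010105.
Central: Wₕ = 0.12167042; term = 0.12167042²·(1 − 0.20687629)·1902/704 = 0.031721142.
North: Wₕ = 0.43126318; term = 0.43126318²·(1 − 0.18777980)·2237/2265 = 0.14919571.
Sum = 0.22363037.

0.22363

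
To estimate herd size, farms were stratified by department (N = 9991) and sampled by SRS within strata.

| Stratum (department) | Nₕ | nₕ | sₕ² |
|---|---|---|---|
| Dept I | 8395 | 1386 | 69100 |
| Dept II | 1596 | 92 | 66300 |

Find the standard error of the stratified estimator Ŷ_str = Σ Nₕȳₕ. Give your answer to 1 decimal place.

Var(Ŷ_str) = Σₕ Nₕ²(1 − fₕ)sₕ²/nₕ.
Dept I: 8395²·(1 − 1386/8395)·69100/1386 = 2.933537 × 10^9.
Dept II: 1596²·(1 − 92/1596)·66300/92 = 1.7298419 × 10^9.
Sum = 4.6633789 × 10^9.
SE = √(4.6633789 × 10^9) = 68288.9.

68288.9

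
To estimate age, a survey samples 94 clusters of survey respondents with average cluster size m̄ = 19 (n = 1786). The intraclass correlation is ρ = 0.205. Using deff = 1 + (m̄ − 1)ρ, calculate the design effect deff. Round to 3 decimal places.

deff = 1 + (19 − 1)·0.205 = 1 + 3.69 = 4.69.

4.690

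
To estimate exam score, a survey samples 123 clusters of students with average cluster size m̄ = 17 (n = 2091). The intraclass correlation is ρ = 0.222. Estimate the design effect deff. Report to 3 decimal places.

deff = 1 + (17 − 1)·0.222 = 1 + 3.552 = 4.552.

4.552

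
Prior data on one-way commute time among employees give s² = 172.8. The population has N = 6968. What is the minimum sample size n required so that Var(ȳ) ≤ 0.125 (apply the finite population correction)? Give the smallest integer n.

1154

Without fpc, n₀ = s²/D = 172.8/0.125 = 1382.4000.
With fpc, (1 − n/N)·s²/n ≤ D requires n ≥ n₀/(1 + n₀/N) = 1382.4000/(1 + 1382.4000/6968) = 1153.5451.
Rounding up, n = 1154.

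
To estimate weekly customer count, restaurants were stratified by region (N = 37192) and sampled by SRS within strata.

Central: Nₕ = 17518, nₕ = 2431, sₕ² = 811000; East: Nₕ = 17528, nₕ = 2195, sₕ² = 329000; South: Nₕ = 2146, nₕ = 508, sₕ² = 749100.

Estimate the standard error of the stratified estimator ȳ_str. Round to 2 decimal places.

Var(ȳ_str) = Σₕ Wₕ²(1 − fₕ)sₕ²/nₕ with Wₕ = Nₕ/N, N = 37192.
Central: Wₕ = 0.47101527; term = 0.47101527²·(1 − 0.13877155)·811000/2431 = 63.741788.
East: Wₕ = 0.47128415; term = 0.47128415²·(1 − 0.12522821)·329000/2195 = 29.122041.
South: Wₕ = 0.05770058; term = 0.05770058²·(1 − 0.23671948)·749100/508 = 3.7473187.
Sum = 96.611148.
SE = √(96.611148) = 9.83.

9.83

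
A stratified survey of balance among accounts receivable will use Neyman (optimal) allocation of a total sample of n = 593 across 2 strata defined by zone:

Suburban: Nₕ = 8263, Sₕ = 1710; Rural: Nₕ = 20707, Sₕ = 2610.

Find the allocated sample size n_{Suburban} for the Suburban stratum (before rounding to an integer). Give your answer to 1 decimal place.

122.9

Neyman allocation: nₕ = n·NₕSₕ / Σⱼ NⱼSⱼ.
Σ NⱼSⱼ = 8263·1710 + 20707·2610 = 6.8175 × 10^7.
n_{Suburban} = 593·8263·1710 / (6.8175 × 10^7) = 122.9.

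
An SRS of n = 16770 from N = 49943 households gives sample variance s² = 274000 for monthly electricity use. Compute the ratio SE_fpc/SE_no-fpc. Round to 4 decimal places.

0.8150

f = n/N = 16770/49943 = 0.33578279.
SE_no-fpc = √(s²/n) = 4.0421158; SE_fpc = √((1−f)s²/n) = 3.294305.
Ratio = √(1−f) = 0.81499522.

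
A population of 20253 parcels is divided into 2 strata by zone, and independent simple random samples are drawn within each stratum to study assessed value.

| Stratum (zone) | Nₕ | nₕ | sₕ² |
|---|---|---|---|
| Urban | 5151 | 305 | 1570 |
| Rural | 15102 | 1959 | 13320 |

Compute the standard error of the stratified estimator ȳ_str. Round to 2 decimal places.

Var(ȳ_str) = Σₕ Wₕ²(1 − fₕ)sₕ²/nₕ with Wₕ = Nₕ/N, N = 20253.
Urban: Wₕ = 0.25433269; term = 0.25433269²·(1 − 0.05921180)·1570/305 = 0.31325358.
Rural: Wₕ = 0.74566731; term = 0.74566731²·(1 − 0.12971792)·13320/1959 = 3.2901829.
Sum = 3.6034365.
SE = √(3.6034365) = 1.90.

1.90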